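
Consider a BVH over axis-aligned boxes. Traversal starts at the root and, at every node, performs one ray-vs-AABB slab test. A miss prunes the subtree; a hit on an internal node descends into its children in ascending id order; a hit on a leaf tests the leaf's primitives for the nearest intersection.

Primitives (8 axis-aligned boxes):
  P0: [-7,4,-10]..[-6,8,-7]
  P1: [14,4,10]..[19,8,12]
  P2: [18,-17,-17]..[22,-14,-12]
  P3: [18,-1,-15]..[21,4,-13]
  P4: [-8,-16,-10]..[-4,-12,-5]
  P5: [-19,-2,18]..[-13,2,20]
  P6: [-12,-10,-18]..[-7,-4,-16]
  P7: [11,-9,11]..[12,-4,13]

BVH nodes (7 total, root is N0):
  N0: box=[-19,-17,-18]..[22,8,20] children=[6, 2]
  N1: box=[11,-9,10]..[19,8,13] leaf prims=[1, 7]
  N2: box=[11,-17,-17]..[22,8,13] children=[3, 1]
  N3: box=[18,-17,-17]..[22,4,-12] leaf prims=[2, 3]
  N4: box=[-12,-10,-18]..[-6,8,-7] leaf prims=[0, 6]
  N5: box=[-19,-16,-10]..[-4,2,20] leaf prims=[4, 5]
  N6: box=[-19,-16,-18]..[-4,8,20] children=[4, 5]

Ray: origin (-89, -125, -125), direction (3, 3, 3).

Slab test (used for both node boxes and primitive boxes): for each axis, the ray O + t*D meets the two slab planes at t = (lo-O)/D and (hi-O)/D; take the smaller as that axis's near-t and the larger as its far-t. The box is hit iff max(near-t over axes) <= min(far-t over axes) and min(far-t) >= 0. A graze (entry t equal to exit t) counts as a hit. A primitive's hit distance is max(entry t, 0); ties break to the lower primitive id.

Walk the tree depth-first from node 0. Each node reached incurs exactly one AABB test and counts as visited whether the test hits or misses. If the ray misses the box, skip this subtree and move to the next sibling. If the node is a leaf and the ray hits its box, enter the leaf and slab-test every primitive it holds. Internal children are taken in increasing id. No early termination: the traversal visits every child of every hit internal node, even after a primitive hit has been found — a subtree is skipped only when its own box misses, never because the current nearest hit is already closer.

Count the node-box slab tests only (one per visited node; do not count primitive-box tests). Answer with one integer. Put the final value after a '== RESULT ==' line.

Trace the traversal:
N0 x:[70/3,37] y:[36,133/3] z:[107/3,145/3] -> hit [36,37], descend [2, 6]
  N2 x:[100/3,37] y:[36,133/3] z:[36,46] -> hit [36,37], descend [1, 3]
    N1 x:[100/3,36] y:[116/3,133/3] z:[45,46] -> miss, prune
    N3 x:[107/3,37] y:[36,43] z:[36,113/3] -> hit [36,37] leaf, test {P2@t=36, P3(miss)}
  N6 x:[70/3,85/3] y:[109/3,133/3] z:[107/3,145/3] -> miss, prune

5 AABB tests over nodes [0, 2, 1, 3, 6]; 1 leaf entered; closest P2.

== RESULT ==
5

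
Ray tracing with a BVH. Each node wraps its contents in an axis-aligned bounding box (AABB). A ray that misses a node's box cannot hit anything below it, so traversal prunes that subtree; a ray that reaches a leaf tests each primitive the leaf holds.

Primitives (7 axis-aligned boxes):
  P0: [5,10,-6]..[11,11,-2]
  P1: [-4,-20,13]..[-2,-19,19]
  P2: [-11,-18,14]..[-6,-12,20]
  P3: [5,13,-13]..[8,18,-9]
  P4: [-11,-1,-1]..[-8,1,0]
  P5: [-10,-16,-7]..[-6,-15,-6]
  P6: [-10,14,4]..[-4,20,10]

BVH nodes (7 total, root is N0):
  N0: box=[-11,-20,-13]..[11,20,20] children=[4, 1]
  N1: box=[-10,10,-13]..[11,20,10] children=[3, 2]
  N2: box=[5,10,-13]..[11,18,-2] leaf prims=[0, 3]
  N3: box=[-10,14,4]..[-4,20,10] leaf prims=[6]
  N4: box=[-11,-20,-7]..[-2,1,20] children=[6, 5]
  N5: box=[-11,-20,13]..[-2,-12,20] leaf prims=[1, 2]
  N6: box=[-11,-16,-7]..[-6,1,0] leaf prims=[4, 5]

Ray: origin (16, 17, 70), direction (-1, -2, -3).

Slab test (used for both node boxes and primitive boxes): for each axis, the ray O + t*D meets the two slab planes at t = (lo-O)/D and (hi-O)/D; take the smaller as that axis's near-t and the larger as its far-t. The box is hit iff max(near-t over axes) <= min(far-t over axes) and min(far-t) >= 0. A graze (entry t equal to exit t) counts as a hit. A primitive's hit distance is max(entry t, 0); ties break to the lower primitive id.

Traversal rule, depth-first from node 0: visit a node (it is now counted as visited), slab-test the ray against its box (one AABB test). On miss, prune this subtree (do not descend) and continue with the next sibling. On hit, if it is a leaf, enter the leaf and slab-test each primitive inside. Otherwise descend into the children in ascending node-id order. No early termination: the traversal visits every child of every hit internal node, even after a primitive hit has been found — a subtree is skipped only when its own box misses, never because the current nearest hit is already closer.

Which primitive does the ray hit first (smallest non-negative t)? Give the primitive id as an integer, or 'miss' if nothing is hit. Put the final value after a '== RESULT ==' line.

Trace the traversal:
N0 x:[5,27] y:[-3/2,37/2] z:[50/3,83/3] -> hit [50/3,37/2], descend [1, 4]
  N1 x:[5,26] y:[-3/2,7/2] z:[20,83/3] -> miss, prune
  N4 x:[18,27] y:[8,37/2] z:[50/3,77/3] -> hit [18,37/2], descend [5, 6]
    N5 x:[18,27] y:[29/2,37/2] z:[50/3,19] -> hit [18,37/2] leaf, test {P1@t=18, P2(miss)}
    N6 x:[22,27] y:[8,33/2] z:[70/3,77/3] -> miss, prune

order=[0, 1, 4, 5, 6]  |boxes|=5  |leaves|=1  hit=P1

== RESULT ==
1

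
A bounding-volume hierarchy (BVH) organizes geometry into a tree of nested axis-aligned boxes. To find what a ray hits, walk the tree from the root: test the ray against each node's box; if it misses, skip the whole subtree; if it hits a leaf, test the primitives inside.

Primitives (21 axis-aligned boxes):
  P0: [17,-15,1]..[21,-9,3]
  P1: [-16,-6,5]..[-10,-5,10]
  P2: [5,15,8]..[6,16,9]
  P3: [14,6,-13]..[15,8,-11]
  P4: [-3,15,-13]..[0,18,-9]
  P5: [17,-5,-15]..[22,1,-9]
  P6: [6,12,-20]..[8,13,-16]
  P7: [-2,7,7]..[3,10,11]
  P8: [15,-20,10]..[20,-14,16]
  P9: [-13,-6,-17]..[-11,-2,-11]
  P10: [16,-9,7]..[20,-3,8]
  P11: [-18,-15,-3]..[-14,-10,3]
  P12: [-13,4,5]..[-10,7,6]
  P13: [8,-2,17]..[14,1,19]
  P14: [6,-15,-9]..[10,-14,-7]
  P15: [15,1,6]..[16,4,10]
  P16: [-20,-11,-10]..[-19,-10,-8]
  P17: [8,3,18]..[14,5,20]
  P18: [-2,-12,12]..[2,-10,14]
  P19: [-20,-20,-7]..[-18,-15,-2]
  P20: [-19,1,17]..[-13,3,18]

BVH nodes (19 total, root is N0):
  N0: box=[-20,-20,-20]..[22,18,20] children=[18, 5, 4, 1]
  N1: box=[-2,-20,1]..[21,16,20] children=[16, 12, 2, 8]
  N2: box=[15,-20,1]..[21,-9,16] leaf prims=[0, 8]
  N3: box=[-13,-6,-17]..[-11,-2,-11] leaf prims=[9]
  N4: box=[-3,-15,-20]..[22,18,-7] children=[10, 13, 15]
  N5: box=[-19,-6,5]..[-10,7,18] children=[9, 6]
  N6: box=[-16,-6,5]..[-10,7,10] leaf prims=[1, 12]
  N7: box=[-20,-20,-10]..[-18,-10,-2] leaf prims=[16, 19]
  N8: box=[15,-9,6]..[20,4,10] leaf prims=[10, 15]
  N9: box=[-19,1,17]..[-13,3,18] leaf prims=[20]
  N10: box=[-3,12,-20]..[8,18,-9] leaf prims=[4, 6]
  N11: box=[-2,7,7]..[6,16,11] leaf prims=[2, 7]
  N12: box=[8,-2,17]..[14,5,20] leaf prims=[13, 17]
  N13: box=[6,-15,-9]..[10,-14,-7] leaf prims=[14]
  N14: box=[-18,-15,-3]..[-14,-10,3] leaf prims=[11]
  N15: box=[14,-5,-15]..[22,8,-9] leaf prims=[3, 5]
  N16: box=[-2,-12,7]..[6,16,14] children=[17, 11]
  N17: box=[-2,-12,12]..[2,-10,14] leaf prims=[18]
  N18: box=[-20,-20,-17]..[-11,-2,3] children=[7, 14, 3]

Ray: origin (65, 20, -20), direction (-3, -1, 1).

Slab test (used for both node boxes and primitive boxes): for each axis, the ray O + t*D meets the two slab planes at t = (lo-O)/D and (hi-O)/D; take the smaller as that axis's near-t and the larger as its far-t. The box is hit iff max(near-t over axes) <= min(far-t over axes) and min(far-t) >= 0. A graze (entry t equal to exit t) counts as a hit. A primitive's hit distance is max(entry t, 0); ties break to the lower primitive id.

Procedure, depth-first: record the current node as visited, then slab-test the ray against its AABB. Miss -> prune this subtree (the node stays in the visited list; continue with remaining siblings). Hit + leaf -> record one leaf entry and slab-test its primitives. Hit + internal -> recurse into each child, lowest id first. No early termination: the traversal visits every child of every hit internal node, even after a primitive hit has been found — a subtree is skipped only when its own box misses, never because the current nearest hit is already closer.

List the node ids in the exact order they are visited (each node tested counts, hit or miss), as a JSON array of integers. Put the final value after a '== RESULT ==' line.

Trace the traversal:
N0 x:[43/3,85/3] y:[2,40] z:[0,40] -> hit [43/3,85/3], descend [1, 4, 5, 18]
  N1 x:[44/3,67/3] y:[4,40] z:[21,40] -> hit [21,67/3], descend [2, 8, 12, 16]
    N2 x:[44/3,50/3] y:[29,40] z:[21,36] -> miss, prune
    N8 x:[15,50/3] y:[16,29] z:[26,30] -> miss, prune
    N12 x:[17,19] y:[15,22] z:[37,40] -> miss, prune
    N16 x:[59/3,67/3] y:[4,32] z:[27,34] -> miss, prune
  N4 x:[43/3,68/3] y:[2,35] z:[0,13] -> miss, prune
  N5 x:[25,28] y:[13,26] z:[25,38] -> hit [25,26], descend [6, 9]
    N6 x:[25,27] y:[13,26] z:[25,30] -> hit [25,26] leaf, test {P1@t=25, P12(miss)}
    N9 x:[26,28] y:[17,19] z:[37,38] -> miss, prune
  N18 x:[76/3,85/3] y:[22,40] z:[3,23] -> miss, prune

Visited [0, 1, 2, 8, 12, 16, 4, 5, 6, 9, 18]. Tests: 11 box, 1 leaf. Nearest: P1.

== RESULT ==
[0, 1, 2, 8, 12, 16, 4, 5, 6, 9, 18]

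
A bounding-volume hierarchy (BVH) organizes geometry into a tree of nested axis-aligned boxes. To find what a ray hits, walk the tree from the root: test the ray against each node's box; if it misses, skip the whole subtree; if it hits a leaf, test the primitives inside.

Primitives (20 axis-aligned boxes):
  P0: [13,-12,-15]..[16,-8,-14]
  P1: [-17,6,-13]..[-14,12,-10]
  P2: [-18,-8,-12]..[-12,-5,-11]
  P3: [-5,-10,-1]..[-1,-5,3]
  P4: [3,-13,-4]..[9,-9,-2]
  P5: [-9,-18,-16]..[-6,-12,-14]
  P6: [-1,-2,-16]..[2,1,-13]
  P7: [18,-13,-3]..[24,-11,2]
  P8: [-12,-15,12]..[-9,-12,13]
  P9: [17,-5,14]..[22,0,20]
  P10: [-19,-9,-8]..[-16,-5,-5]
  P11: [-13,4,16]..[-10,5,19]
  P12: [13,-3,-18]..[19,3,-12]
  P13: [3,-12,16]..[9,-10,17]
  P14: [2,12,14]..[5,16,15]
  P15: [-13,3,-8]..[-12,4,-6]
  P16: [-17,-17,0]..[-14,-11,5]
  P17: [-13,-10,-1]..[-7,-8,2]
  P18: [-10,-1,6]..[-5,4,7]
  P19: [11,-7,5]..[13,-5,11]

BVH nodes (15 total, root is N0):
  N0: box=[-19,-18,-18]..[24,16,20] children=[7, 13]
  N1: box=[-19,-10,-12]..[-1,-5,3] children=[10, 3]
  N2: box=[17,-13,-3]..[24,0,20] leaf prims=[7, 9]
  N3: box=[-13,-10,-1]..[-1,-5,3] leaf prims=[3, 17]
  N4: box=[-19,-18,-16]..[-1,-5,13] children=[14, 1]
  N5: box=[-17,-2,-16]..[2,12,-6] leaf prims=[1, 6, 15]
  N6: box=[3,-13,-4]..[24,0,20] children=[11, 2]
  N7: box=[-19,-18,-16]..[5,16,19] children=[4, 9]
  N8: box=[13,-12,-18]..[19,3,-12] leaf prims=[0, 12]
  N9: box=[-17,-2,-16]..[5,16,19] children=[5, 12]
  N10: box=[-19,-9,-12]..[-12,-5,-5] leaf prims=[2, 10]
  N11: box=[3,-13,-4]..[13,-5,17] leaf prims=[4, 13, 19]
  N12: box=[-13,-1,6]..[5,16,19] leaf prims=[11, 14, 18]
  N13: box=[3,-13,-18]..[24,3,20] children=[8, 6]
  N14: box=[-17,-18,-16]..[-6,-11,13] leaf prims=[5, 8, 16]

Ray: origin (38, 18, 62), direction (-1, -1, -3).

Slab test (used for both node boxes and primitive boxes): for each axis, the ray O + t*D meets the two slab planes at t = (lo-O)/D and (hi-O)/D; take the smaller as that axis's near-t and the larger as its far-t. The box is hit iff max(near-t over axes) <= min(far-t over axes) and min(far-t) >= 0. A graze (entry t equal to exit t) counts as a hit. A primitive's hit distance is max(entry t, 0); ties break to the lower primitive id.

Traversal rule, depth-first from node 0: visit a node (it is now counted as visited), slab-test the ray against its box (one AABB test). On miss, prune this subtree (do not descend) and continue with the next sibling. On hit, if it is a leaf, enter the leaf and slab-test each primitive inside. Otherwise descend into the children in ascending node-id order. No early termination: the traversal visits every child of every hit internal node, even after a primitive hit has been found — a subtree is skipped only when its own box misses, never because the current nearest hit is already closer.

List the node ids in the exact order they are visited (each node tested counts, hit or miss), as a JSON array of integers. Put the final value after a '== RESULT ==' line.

Walk:
N0 x:[14,57] y:[2,36] z:[14,80/3] -> hit [14,80/3], descend [7, 13]
  N7 x:[33,57] y:[2,36] z:[43/3,26] -> miss, prune
  N13 x:[14,35] y:[15,31] z:[14,80/3] -> hit [15,80/3], descend [6, 8]
    N6 x:[14,35] y:[18,31] z:[14,22] -> hit [18,22], descend [2, 11]
      N2 x:[14,21] y:[18,31] z:[14,65/3] -> hit [18,21] leaf, test {P7(miss), P9(miss)}
      N11 x:[25,35] y:[23,31] z:[15,22] -> miss, prune
    N8 x:[19,25] y:[15,30] z:[74/3,80/3] -> hit [74/3,25] leaf, test {P0(miss), P12(miss)}

7 AABB tests over nodes [0, 7, 13, 6, 2, 11, 8]; 2 leaves entered; closest miss.

== RESULT ==
[0, 7, 13, 6, 2, 11, 8]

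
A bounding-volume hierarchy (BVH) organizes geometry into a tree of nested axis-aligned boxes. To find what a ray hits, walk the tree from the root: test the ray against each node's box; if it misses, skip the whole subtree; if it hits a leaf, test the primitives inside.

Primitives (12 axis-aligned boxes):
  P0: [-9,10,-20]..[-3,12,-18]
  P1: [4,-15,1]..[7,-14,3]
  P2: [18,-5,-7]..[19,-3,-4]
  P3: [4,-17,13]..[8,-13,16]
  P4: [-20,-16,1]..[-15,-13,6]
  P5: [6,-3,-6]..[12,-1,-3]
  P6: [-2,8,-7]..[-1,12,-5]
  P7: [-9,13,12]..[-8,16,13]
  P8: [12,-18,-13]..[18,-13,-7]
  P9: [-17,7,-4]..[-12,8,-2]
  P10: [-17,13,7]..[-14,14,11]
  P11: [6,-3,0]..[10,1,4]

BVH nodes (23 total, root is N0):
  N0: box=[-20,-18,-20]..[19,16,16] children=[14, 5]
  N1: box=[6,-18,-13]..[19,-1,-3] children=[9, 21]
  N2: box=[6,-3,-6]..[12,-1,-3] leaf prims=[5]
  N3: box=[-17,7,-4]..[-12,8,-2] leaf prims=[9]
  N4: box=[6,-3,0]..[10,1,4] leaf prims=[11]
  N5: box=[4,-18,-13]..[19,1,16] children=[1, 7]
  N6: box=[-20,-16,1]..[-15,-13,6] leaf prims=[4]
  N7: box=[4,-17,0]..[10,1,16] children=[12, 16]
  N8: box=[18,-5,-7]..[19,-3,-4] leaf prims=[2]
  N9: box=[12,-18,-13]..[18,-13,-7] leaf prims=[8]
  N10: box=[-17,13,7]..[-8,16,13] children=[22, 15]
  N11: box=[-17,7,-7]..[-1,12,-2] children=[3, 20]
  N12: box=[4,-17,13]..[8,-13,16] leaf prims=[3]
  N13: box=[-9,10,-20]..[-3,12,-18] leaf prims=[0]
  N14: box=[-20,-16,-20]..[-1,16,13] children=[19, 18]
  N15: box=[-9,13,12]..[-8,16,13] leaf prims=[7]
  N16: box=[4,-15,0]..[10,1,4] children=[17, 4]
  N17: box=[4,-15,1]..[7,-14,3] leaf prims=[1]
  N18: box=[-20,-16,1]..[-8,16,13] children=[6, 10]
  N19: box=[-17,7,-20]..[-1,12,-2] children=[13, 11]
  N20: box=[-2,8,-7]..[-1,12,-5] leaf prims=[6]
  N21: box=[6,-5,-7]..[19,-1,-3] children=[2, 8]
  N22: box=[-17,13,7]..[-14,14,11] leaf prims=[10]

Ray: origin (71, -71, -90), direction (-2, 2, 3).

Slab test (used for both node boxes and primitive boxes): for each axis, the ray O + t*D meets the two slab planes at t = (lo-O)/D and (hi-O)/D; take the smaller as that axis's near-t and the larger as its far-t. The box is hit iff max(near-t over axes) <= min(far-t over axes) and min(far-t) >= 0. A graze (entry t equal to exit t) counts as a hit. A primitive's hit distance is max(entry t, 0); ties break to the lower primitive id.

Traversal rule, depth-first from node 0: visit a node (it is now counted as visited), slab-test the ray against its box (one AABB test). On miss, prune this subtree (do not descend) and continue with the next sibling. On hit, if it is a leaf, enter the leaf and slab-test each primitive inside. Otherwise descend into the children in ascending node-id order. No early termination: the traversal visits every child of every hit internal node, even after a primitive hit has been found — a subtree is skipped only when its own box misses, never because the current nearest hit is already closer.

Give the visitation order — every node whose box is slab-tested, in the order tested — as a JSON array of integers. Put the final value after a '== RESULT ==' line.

Traverse from the root:
N0 x:[26,91/2] y:[53/2,87/2] z:[70/3,106/3] -> hit [53/2,106/3], descend [5, 14]
  N5 x:[26,67/2] y:[53/2,36] z:[77/3,106/3] -> hit [53/2,67/2], descend [1, 7]
    N1 x:[26,65/2] y:[53/2,35] z:[77/3,29] -> hit [53/2,29], descend [9, 21]
      N9 x:[53/2,59/2] y:[53/2,29] z:[77/3,83/3] -> hit [53/2,83/3] leaf, test {P8@t=53/2}
      N21 x:[26,65/2] y:[33,35] z:[83/3,29] -> miss, prune
    N7 x:[61/2,67/2] y:[27,36] z:[30,106/3] -> hit [61/2,67/2], descend [12, 16]
      N12 x:[63/2,67/2] y:[27,29] z:[103/3,106/3] -> miss, prune
      N16 x:[61/2,67/2] y:[28,36] z:[30,94/3] -> hit [61/2,94/3], descend [4, 17]
        N4 x:[61/2,65/2] y:[34,36] z:[30,94/3] -> miss, prune
        N17 x:[32,67/2] y:[28,57/2] z:[91/3,31] -> miss, prune
  N14 x:[36,91/2] y:[55/2,87/2] z:[70/3,103/3] -> miss, prune

11 AABB tests over nodes [0, 5, 1, 9, 21, 7, 12, 16, 4, 17, 14]; 1 leaf entered; closest P8.

== RESULT ==
[0, 5, 1, 9, 21, 7, 12, 16, 4, 17, 14]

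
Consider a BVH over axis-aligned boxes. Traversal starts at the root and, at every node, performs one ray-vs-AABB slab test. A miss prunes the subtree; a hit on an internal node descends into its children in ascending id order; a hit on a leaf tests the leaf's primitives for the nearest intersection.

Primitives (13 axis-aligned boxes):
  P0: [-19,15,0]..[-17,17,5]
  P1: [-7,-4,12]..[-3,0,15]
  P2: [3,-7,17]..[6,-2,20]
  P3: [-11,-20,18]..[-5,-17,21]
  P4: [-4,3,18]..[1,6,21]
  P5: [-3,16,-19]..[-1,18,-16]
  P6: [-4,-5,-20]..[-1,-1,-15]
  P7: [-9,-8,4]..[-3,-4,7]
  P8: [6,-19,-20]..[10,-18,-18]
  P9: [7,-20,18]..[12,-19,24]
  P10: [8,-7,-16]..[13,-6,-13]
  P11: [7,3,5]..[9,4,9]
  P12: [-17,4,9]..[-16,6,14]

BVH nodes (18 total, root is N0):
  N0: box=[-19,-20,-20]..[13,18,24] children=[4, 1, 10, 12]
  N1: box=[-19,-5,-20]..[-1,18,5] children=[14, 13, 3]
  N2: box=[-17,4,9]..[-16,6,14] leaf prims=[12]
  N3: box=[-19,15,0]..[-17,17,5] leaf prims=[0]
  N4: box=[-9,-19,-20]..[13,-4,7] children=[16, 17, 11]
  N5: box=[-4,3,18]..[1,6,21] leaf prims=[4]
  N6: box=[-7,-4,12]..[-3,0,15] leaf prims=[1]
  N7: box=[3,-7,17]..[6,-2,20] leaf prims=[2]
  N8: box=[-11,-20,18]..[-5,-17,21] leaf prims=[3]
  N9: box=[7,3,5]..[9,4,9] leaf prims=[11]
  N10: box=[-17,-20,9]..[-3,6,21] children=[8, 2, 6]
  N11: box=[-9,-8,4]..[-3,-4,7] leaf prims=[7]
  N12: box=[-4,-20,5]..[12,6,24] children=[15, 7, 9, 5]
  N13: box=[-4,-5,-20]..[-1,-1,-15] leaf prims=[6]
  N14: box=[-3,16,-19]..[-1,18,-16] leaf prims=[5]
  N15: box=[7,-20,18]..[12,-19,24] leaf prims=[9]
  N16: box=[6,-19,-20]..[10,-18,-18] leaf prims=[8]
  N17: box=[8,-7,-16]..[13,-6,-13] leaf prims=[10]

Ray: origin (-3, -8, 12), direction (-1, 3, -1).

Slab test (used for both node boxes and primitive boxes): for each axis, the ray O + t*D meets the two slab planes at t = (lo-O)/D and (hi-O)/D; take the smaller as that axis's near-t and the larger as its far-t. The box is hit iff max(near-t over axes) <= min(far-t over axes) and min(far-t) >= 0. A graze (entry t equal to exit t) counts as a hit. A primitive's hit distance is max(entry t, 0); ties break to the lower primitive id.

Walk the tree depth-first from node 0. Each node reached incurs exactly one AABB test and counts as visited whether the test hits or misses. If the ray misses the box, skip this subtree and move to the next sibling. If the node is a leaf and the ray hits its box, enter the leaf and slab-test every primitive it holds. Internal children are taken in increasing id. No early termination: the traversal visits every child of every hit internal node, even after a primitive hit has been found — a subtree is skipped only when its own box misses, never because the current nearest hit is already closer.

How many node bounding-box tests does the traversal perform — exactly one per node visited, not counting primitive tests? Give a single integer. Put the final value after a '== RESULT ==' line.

Trace the traversal:
N0 x:[-16,16] y:[-4,26/3] z:[-12,32] -> hit [-4,26/3], descend [1, 4, 10, 12]
  N1 x:[-2,16] y:[1,26/3] z:[7,32] -> hit [7,26/3], descend [3, 13, 14]
    N3 x:[14,16] y:[23/3,25/3] z:[7,12] -> miss, prune
    N13 x:[-2,1] y:[1,7/3] z:[27,32] -> miss, prune
    N14 x:[-2,0] y:[8,26/3] z:[28,31] -> miss, prune
  N4 x:[-16,6] y:[-11/3,4/3] z:[5,32] -> miss, prune
  N10 x:[0,14] y:[-4,14/3] z:[-9,3] -> hit [0,3], descend [2, 6, 8]
    N2 x:[13,14] y:[4,14/3] z:[-2,3] -> miss, prune
    N6 x:[0,4] y:[4/3,8/3] z:[-3,0] -> miss, prune
    N8 x:[2,8] y:[-4,-3] z:[-9,-6] -> miss, prune
  N12 x:[-15,1] y:[-4,14/3] z:[-12,7] -> hit [-4,1], descend [5, 7, 9, 15]
    N5 x:[-4,1] y:[11/3,14/3] z:[-9,-6] -> miss, prune
    N7 x:[-9,-6] y:[1/3,2] z:[-8,-5] -> miss, prune
    N9 x:[-12,-10] y:[11/3,4] z:[3,7] -> miss, prune
    N15 x:[-15,-10] y:[-4,-11/3] z:[-12,-6] -> miss, prune

Visited [0, 1, 3, 13, 14, 4, 10, 2, 6, 8, 12, 5, 7, 9, 15]. Tests: 15 box, 0 leaf. Nearest: miss.

== RESULT ==
15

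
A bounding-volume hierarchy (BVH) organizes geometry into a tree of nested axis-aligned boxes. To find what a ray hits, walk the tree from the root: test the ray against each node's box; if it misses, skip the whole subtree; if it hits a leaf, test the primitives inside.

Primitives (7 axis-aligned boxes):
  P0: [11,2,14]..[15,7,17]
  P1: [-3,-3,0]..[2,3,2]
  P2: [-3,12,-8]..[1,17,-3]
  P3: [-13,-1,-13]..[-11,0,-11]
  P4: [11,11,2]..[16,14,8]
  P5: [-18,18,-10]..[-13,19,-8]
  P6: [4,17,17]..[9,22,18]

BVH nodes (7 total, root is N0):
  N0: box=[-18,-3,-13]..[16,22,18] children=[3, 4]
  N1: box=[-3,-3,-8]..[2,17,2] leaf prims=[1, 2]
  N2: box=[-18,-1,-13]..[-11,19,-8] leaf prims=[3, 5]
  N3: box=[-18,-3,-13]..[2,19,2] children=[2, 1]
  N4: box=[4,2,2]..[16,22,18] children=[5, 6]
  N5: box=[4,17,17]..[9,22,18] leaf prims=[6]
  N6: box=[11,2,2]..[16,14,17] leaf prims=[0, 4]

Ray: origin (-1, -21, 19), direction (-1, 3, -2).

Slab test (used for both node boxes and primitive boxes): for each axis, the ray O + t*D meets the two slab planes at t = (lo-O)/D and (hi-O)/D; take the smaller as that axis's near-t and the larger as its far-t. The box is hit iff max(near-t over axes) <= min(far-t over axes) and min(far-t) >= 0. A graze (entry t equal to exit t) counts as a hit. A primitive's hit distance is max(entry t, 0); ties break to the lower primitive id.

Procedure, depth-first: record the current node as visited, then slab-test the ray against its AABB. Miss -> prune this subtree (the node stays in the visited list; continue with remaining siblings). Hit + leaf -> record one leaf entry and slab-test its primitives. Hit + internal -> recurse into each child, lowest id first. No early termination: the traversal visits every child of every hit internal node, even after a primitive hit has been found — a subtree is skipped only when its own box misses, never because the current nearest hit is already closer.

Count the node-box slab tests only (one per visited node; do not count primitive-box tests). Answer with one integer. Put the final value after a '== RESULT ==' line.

Traverse from the root:
N0 x:[-17,17] y:[6,43/3] z:[1/2,16] -> hit [6,43/3], descend [3, 4]
  N3 x:[-3,17] y:[6,40/3] z:[17/2,16] -> hit [17/2,40/3], descend [1, 2]
    N1 x:[-3,2] y:[6,38/3] z:[17/2,27/2] -> miss, prune
    N2 x:[10,17] y:[20/3,40/3] z:[27/2,16] -> miss, prune
  N4 x:[-17,-5] y:[23/3,43/3] z:[1/2,17/2] -> miss, prune

order=[0, 3, 1, 2, 4]  |boxes|=5  |leaves|=0  hit=miss

== RESULT ==
5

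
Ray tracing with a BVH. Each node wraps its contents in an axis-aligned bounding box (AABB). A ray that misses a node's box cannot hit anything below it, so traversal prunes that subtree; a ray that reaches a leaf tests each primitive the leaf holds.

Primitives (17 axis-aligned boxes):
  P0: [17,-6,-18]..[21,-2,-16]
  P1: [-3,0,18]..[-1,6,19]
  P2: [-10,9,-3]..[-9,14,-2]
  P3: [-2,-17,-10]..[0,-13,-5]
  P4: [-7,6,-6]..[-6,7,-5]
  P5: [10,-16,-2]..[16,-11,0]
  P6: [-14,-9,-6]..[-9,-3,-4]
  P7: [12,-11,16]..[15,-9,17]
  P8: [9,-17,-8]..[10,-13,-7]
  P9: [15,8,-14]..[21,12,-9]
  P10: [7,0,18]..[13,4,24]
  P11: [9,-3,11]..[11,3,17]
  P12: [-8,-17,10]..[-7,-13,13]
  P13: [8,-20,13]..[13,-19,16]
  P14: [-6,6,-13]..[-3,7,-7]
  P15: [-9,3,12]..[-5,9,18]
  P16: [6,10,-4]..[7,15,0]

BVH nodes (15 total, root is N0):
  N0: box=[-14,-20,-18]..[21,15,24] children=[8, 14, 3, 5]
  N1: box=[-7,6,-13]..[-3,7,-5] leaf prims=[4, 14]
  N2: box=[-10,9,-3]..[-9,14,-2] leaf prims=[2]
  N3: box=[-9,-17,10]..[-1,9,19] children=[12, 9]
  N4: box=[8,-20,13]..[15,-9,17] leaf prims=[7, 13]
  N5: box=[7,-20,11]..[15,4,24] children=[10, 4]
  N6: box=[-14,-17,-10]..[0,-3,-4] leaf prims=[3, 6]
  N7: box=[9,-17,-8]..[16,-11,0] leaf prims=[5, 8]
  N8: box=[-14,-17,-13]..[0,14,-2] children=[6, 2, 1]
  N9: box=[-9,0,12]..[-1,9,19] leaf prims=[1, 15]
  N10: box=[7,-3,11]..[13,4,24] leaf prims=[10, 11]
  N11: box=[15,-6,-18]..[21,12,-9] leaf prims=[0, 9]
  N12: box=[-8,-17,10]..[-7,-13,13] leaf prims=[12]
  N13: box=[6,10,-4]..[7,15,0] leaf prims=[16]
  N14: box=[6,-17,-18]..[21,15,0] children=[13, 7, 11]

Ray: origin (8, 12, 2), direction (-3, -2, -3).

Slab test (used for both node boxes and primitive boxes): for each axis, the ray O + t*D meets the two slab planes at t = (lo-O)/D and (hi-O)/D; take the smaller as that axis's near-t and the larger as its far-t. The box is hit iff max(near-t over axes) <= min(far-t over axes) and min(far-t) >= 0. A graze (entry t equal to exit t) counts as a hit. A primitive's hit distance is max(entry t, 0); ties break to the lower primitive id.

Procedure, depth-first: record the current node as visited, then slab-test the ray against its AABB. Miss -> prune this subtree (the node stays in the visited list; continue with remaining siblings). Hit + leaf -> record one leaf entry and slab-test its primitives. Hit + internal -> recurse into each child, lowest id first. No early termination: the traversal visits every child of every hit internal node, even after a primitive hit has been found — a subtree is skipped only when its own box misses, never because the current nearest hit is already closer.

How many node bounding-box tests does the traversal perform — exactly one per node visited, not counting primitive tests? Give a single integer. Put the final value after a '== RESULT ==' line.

Trace the traversal:
N0 x:[-13/3,22/3] y:[-3/2,16] z:[-22/3,20/3] -> hit [-3/2,20/3], descend [3, 5, 8, 14]
  N3 x:[3,17/3] y:[3/2,29/2] z:[-17/3,-8/3] -> miss, prune
  N5 x:[-7/3,1/3] y:[4,16] z:[-22/3,-3] -> miss, prune
  N8 x:[8/3,22/3] y:[-1,29/2] z:[4/3,5] -> hit [8/3,5], descend [1, 2, 6]
    N1 x:[11/3,5] y:[5/2,3] z:[7/3,5] -> miss, prune
    N2 x:[17/3,6] y:[-1,3/2] z:[4/3,5/3] -> miss, prune
    N6 x:[8/3,22/3] y:[15/2,29/2] z:[2,4] -> miss, prune
  N14 x:[-13/3,2/3] y:[-3/2,29/2] z:[2/3,20/3] -> hit [2/3,2/3], descend [7, 11, 13]
    N7 x:[-8/3,-1/3] y:[23/2,29/2] z:[2/3,10/3] -> miss, prune
    N11 x:[-13/3,-7/3] y:[0,9] z:[11/3,20/3] -> miss, prune
    N13 x:[1/3,2/3] y:[-3/2,1] z:[2/3,2] -> hit [2/3,2/3] leaf, test {P16@t=2/3}

11 AABB tests over nodes [0, 3, 5, 8, 1, 2, 6, 14, 7, 11, 13]; 1 leaf entered; closest P16.

== RESULT ==
11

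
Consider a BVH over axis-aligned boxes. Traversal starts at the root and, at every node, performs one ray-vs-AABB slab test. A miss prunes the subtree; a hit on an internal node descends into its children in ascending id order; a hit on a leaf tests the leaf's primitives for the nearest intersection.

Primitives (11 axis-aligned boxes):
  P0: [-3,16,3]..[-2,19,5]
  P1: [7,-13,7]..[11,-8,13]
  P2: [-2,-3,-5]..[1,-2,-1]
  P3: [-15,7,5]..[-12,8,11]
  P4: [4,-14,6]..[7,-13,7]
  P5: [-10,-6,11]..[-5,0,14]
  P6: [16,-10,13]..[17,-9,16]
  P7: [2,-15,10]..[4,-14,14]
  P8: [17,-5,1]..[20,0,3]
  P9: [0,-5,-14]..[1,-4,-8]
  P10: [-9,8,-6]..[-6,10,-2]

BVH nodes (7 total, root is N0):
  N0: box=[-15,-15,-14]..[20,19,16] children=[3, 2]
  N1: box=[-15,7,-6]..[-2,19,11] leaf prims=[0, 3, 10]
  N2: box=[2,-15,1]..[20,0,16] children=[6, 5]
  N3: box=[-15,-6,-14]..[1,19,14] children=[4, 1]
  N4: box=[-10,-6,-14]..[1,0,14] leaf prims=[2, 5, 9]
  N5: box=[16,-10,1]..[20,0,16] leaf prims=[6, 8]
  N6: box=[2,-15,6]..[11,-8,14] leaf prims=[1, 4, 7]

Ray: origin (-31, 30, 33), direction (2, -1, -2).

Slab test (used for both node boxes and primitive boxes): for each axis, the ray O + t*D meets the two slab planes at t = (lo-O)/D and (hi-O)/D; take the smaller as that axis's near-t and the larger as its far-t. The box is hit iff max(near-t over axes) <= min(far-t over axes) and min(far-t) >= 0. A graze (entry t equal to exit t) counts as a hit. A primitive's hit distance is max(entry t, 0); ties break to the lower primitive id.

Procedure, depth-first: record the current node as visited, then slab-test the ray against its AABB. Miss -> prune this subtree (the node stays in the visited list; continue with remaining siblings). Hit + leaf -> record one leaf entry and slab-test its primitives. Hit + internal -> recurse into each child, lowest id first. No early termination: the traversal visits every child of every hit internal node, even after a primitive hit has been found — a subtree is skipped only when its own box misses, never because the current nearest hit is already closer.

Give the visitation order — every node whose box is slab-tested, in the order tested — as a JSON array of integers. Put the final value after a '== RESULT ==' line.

Trace the traversal:
N0 x:[8,51/2] y:[11,45] z:[17/2,47/2] -> hit [11,47/2], descend [2, 3]
  N2 x:[33/2,51/2] y:[30,45] z:[17/2,16] -> miss, prune
  N3 x:[8,16] y:[11,36] z:[19/2,47/2] -> hit [11,16], descend [1, 4]
    N1 x:[8,29/2] y:[11,23] z:[11,39/2] -> hit [11,29/2] leaf, test {P0@t=14, P3(miss), P10(miss)}
    N4 x:[21/2,16] y:[30,36] z:[19/2,47/2] -> miss, prune

5 AABB tests over nodes [0, 2, 3, 1, 4]; 1 leaf entered; closest P0.

== RESULT ==
[0, 2, 3, 1, 4]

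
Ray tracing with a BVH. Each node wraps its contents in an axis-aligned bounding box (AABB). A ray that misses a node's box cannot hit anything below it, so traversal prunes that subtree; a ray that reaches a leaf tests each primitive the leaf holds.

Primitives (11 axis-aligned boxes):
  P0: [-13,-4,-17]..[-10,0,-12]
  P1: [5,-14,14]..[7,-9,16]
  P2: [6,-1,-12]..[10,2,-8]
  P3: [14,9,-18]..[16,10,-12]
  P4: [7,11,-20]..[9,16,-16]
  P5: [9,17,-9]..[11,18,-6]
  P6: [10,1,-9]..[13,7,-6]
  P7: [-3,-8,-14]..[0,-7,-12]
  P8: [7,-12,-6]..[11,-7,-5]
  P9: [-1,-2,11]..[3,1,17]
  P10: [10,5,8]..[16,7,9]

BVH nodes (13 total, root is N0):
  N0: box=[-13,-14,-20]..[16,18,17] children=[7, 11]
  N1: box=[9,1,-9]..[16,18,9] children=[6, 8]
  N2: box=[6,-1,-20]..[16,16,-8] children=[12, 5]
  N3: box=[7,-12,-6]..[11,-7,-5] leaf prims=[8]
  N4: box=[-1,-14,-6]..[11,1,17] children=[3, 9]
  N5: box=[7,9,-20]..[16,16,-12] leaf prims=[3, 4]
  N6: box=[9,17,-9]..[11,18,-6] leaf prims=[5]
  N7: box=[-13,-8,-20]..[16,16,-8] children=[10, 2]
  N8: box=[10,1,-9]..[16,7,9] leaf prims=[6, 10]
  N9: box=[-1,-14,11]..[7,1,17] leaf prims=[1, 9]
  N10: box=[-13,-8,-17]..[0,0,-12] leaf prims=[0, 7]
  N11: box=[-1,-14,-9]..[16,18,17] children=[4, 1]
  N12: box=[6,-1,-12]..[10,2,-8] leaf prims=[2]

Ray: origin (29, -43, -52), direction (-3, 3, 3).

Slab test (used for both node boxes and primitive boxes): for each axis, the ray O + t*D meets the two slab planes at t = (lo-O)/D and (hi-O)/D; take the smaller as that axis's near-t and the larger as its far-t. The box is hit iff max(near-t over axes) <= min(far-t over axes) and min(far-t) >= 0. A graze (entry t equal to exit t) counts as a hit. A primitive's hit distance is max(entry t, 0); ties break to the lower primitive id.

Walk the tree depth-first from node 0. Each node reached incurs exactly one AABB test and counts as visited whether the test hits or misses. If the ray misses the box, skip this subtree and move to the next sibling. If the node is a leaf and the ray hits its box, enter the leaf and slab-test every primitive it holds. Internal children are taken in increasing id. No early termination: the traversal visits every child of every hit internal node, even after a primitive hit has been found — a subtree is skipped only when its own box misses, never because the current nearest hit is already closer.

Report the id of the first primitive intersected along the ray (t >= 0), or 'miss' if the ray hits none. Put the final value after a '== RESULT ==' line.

Walk:
N0 x:[13/3,14] y:[29/3,61/3] z:[32/3,23] -> hit [32/3,14], descend [7, 11]
  N7 x:[13/3,14] y:[35/3,59/3] z:[32/3,44/3] -> hit [35/3,14], descend [2, 10]
    N2 x:[13/3,23/3] y:[14,59/3] z:[32/3,44/3] -> miss, prune
    N10 x:[29/3,14] y:[35/3,43/3] z:[35/3,40/3] -> hit [35/3,40/3] leaf, test {P0@t=13, P7(miss)}
  N11 x:[13/3,10] y:[29/3,61/3] z:[43/3,23] -> miss, prune

order=[0, 7, 2, 10, 11]  |boxes|=5  |leaves|=1  hit=P0

== RESULT ==
0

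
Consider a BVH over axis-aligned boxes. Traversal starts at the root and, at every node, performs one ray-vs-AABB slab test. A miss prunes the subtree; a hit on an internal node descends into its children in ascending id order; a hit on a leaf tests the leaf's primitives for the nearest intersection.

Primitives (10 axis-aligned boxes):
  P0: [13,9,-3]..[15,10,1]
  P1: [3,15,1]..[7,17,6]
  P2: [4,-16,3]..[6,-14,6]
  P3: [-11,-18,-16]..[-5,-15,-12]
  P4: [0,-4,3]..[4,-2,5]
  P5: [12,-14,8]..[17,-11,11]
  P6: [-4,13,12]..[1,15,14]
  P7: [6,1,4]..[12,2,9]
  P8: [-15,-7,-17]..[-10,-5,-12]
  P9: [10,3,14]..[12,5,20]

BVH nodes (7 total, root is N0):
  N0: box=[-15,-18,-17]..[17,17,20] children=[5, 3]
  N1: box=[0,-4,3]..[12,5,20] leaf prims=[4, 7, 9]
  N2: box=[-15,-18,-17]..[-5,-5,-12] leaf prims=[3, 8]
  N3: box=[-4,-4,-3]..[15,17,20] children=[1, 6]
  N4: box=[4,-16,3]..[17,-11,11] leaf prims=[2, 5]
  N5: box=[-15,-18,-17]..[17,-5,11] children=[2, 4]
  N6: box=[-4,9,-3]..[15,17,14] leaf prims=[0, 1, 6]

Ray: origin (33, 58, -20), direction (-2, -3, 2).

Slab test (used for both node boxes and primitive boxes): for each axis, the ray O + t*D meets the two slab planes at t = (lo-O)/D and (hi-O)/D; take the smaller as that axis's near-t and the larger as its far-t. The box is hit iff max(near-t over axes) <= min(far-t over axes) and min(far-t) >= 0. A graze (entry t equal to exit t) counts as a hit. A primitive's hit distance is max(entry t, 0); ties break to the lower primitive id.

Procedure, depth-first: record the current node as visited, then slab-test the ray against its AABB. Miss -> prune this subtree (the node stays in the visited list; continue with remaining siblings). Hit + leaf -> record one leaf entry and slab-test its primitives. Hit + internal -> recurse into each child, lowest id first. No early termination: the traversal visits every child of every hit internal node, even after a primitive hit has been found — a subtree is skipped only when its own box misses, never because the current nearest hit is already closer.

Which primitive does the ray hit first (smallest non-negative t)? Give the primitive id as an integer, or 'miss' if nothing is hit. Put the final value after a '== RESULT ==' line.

Traverse from the root:
N0 x:[8,24] y:[41/3,76/3] z:[3/2,20] -> hit [41/3,20], descend [3, 5]
  N3 x:[9,37/2] y:[41/3,62/3] z:[17/2,20] -> hit [41/3,37/2], descend [1, 6]
    N1 x:[21/2,33/2] y:[53/3,62/3] z:[23/2,20] -> miss, prune
    N6 x:[9,37/2] y:[41/3,49/3] z:[17/2,17] -> hit [41/3,49/3] leaf, test {P0(miss), P1(miss), P6(miss)}
  N5 x:[8,24] y:[21,76/3] z:[3/2,31/2] -> miss, prune

order=[0, 3, 1, 6, 5]  |boxes|=5  |leaves|=1  hit=miss

== RESULT ==
miss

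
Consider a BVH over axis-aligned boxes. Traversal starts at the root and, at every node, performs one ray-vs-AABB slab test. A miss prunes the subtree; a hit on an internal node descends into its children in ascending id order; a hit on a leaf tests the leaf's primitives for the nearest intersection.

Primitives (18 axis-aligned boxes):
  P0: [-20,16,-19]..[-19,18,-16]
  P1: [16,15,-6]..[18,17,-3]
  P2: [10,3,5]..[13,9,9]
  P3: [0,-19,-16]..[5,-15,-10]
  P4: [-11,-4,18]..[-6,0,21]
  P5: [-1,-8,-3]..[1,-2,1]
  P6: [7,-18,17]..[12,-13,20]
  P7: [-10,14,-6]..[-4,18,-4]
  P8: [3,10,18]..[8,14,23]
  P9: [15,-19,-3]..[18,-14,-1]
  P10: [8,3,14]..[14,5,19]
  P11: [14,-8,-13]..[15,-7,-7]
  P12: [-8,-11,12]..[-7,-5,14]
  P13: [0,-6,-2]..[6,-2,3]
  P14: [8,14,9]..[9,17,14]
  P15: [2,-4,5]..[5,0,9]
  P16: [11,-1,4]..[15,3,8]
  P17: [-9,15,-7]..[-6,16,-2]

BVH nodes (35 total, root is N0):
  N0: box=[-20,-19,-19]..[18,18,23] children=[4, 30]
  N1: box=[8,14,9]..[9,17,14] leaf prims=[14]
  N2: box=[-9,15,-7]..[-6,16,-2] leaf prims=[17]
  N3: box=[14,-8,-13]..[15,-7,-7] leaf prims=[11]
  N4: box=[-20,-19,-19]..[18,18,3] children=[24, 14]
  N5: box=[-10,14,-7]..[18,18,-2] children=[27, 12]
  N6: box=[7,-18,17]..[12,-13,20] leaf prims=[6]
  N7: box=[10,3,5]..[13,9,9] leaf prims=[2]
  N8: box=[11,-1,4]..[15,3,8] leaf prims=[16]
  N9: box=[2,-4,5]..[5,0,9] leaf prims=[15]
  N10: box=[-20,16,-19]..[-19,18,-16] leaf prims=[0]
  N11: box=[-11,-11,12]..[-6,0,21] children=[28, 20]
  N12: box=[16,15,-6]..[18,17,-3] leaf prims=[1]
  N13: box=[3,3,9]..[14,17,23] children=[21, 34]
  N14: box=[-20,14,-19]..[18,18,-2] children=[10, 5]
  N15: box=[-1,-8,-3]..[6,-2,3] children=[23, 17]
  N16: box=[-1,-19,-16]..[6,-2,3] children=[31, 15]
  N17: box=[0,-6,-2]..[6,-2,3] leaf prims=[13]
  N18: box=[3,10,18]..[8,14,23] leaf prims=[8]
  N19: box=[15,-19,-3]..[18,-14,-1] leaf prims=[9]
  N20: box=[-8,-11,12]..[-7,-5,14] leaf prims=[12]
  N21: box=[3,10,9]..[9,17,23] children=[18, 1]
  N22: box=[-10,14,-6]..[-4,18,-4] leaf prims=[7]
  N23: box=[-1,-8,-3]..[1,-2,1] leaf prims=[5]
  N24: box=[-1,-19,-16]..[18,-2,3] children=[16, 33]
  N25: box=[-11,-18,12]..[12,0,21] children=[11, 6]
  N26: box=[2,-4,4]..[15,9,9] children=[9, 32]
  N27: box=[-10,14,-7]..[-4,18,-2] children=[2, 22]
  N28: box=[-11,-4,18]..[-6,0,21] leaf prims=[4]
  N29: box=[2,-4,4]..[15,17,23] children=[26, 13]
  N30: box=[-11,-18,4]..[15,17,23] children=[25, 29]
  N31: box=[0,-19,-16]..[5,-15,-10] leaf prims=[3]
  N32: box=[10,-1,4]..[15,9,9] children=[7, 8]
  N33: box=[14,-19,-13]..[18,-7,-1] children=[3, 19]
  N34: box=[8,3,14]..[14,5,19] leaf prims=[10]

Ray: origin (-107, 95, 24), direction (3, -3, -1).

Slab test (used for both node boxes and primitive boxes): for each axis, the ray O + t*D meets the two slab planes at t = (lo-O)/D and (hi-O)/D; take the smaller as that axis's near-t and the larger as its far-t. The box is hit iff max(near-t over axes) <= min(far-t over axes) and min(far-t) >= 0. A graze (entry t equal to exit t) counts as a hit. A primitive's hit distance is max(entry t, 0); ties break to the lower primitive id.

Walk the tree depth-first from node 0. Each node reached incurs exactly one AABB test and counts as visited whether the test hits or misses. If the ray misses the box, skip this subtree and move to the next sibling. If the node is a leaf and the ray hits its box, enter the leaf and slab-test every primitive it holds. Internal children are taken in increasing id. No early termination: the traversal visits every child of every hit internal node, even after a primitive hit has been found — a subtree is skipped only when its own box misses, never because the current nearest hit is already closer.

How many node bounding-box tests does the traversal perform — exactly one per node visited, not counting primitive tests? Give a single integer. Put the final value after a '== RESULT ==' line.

Walk:
N0 x:[29,125/3] y:[77/3,38] z:[1,43] -> hit [29,38], descend [4, 30]
  N4 x:[29,125/3] y:[77/3,38] z:[21,43] -> hit [29,38], descend [14, 24]
    N14 x:[29,125/3] y:[77/3,27] z:[26,43] -> miss, prune
    N24 x:[106/3,125/3] y:[97/3,38] z:[21,40] -> hit [106/3,38], descend [16, 33]
      N16 x:[106/3,113/3] y:[97/3,38] z:[21,40] -> hit [106/3,113/3], descend [15, 31]
        N15 x:[106/3,113/3] y:[97/3,103/3] z:[21,27] -> miss, prune
        N31 x:[107/3,112/3] y:[110/3,38] z:[34,40] -> hit [110/3,112/3] leaf, test {P3@t=110/3}
      N33 x:[121/3,125/3] y:[34,38] z:[25,37] -> miss, prune
  N30 x:[32,122/3] y:[26,113/3] z:[1,20] -> miss, prune

Summary -> nodes [0, 4, 14, 24, 16, 15, 31, 33, 30]; box-tests=9; leaf-entries=1; first=P3

== RESULT ==
9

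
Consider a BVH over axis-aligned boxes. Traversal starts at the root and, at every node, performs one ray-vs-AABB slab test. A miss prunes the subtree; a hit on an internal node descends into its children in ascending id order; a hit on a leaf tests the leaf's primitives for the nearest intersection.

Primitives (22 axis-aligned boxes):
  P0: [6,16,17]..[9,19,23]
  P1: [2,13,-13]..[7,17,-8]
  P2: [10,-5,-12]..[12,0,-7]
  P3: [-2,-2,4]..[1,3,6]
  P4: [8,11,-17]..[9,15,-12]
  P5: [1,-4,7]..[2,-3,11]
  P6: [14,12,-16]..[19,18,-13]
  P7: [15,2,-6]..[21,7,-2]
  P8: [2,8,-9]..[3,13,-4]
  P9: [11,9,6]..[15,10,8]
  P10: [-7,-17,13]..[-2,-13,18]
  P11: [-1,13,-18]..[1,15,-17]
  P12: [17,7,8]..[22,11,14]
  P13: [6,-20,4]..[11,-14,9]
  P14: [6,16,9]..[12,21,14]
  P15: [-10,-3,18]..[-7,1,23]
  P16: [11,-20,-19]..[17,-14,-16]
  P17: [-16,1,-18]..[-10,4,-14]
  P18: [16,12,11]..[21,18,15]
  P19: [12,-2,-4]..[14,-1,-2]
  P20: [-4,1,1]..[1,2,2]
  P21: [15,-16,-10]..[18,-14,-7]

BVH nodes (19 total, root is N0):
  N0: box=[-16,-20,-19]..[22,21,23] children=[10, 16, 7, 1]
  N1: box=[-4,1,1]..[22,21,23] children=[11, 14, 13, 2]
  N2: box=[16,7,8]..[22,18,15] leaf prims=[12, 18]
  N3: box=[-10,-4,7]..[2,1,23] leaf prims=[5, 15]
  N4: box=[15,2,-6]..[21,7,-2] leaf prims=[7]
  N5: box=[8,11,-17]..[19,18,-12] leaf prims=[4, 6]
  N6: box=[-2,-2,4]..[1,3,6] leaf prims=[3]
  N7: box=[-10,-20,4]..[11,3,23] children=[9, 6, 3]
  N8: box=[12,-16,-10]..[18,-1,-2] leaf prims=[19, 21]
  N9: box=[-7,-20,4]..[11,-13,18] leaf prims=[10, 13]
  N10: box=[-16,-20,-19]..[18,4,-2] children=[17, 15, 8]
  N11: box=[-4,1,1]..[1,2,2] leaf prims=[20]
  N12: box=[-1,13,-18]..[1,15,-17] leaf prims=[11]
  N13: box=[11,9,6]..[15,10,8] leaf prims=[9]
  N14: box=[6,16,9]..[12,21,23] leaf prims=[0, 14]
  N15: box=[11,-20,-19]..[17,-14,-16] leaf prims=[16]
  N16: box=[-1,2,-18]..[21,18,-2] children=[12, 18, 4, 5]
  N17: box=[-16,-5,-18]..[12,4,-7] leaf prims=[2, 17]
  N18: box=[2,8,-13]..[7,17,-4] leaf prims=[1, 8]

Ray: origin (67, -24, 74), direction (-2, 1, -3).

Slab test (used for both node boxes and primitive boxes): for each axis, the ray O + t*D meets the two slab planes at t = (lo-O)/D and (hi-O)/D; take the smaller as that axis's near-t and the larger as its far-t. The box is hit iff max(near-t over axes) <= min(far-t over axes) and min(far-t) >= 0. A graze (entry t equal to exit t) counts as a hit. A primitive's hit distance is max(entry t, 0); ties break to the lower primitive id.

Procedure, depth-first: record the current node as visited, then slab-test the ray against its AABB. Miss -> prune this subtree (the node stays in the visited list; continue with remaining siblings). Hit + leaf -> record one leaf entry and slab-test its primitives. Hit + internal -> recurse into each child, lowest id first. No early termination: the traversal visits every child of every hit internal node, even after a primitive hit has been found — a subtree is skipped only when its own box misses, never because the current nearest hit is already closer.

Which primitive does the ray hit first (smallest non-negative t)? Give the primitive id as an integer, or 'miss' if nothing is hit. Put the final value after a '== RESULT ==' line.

Trace the traversal:
N0 x:[45/2,83/2] y:[4,45] z:[17,31] -> hit [45/2,31], descend [1, 7, 10, 16]
  N1 x:[45/2,71/2] y:[25,45] z:[17,73/3] -> miss, prune
  N7 x:[28,77/2] y:[4,27] z:[17,70/3] -> miss, prune
  N10 x:[49/2,83/2] y:[4,28] z:[76/3,31] -> hit [76/3,28], descend [8, 15, 17]
    N8 x:[49/2,55/2] y:[8,23] z:[76/3,28] -> miss, prune
    N15 x:[25,28] y:[4,10] z:[30,31] -> miss, prune
    N17 x:[55/2,83/2] y:[19,28] z:[27,92/3] -> hit [55/2,28] leaf, test {P2(miss), P17(miss)}
  N16 x:[23,34] y:[26,42] z:[76/3,92/3] -> hit [26,92/3], descend [4, 5, 12, 18]
    N4 x:[23,26] y:[26,31] z:[76/3,80/3] -> hit [26,26] leaf, test {P7@t=26}
    N5 x:[24,59/2] y:[35,42] z:[86/3,91/3] -> miss, prune
    N12 x:[33,34] y:[37,39] z:[91/3,92/3] -> miss, prune
    N18 x:[30,65/2] y:[32,41] z:[26,29] -> miss, prune

order=[0, 1, 7, 10, 8, 15, 17, 16, 4, 5, 12, 18]  |boxes|=12  |leaves|=2  hit=P7

== RESULT ==
7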